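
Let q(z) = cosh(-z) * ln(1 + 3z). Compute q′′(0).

Take the Cauchy product of the two expansions.
From the series, [z^2] q = -9/2; multiply by 2! = 2 to get -9.

-9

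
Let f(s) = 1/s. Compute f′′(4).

The coefficient of (s - 4)^2 in the expansion is 1/64, so f′′(4) = 2! * (1/64) = 1/32.

1/32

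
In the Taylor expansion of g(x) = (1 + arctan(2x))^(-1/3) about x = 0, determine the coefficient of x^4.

Let u equal the inner series; expand the outer function in u and truncate.
g(0) = 1
g′(0) = -2/3
g′′(0) = 16/9
g′′′(0) = -80/27
g^(4)(0) = -128/81
The Taylor polynomial is Σ g^(k)(0)/k! · x^k.

-16/243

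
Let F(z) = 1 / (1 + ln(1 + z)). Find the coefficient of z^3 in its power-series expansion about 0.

-7/3

Use the geometric series for the reciprocal, then substitute.
F(0) = 1
F′(0) = -1
F′′(0) = 3
F′′′(0) = -14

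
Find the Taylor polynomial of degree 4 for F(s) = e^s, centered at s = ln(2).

(s - ln(2))^4/12 + (s - ln(2))^3/3 + (s - ln(2))^2 + 2*(s - ln(2)) + 2

F(ln(2)) = 2
F′(ln(2)) = 2
F′′(ln(2)) = 2
F′′′(ln(2)) = 2
F^(4)(ln(2)) = 2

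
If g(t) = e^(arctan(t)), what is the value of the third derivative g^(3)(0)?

Plug the Maclaurin series of the inner function into that of the outer and collect terms.
From the series, [t^3] g = -1/6; multiply by 3! = 6 to get -1.

-1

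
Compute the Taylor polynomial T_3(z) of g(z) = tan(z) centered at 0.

z^3/3 + z

g(0) = 0
g′(0) = 1
g′′(0) = 0
g′′′(0) = 2
Then c_k = g^(k)(0)/k! gives each Taylor coefficient.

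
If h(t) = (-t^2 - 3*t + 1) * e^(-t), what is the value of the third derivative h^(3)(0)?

Multiply each power in the prefactor through the base expansion.
From the series, [t^3] h = -2/3; multiply by 3! = 6 to get -4.

-4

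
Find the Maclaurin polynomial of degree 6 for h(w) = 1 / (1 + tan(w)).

122*w^6/45 - 32*w^5/15 + 5*w^4/3 - 4*w^3/3 + w^2 - w + 1

Write 1/(1+u) = 1 - u + u^2 - u^3 + ... and substitute the series for u.
h(0) = 1
h′(0) = -1
h′′(0) = 2
h′′′(0) = -8
h^(4)(0) = 40
h^(5)(0) = -256
h^(6)(0) = 1952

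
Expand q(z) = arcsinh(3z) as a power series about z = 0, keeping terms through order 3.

-9*z^3/2 + 3*z

Use the known series and substitute for the argument.
q(0) = 0
q′(0) = 3
q′′(0) = 0
q′′′(0) = -27
Then c_k = q^(k)(0)/k! gives each Taylor coefficient.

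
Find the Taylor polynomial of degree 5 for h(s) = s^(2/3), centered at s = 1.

14*(s - 1)^5/729 - 7*(s - 1)^4/243 + 4*(s - 1)^3/81 - (s - 1)^2/9 + 2*(s - 1)/3 + 1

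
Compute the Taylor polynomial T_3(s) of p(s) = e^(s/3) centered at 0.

p(0) = 1
p′(0) = 1/3
p′′(0) = 1/9
p′′′(0) = 1/27

s^3/162 + s^2/18 + s/3 + 1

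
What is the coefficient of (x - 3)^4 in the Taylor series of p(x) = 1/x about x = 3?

1/243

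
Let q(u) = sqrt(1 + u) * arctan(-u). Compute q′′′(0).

11/4

Multiply the two series term by term and collect like powers.
The coefficient of u^3 in the expansion is 11/24, so q′′′(0) = 3! * (11/24) = 11/4.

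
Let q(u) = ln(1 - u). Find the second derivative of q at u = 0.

The coefficient of u^2 in the expansion is -1/2, so q′′(0) = 2! * (-1/2) = -1.

-1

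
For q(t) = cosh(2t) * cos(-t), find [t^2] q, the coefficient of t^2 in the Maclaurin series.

Write out both Maclaurin series and multiply, keeping only the needed powers.
q(0) = 1
q′(0) = 0
q′′(0) = 3

3/2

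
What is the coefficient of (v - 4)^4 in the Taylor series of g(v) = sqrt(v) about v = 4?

-5/16384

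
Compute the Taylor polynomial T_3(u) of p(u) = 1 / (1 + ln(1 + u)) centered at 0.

Use the geometric series for the reciprocal, then substitute.
p(0) = 1
p′(0) = -1
p′′(0) = 3
p′′′(0) = -14
Dividing each by k! gives the coefficients c_0, ..., c_3.

-7*u^3/3 + 3*u^2/2 - u + 1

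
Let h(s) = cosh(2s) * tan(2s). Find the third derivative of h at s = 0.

Expand each factor separately, then convolve coefficients.
From the series, [s^3] h = 20/3; multiply by 3! = 6 to get 40.

40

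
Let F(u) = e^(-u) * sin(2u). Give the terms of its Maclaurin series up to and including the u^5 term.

Expand each factor separately, then convolve coefficients.
F(0) = 0
F′(0) = 2
F′′(0) = -4
F′′′(0) = -2
F^(4)(0) = 24
F^(5)(0) = -38

-19*u^5/60 + u^4 - u^3/3 - 2*u^2 + 2*u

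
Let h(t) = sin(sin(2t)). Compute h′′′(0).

Substitute the inner expansion into the outer series and collect powers.
The coefficient of t^3 in the expansion is -8/3, so h′′′(0) = 3! * (-8/3) = -16.

-16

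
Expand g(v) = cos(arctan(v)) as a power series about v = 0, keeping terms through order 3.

Compose series: expand the inner function first, then feed it into the outer expansion.

1 - v^2/2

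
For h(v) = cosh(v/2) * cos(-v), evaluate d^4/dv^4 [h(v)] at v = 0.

-7/16

Expand each factor separately, then convolve coefficients.
The coefficient of v^4 in the expansion is -7/384, so h^(4)(0) = 4! * (-7/384) = -7/16.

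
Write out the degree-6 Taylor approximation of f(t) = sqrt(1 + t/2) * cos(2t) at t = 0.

Multiply the two series term by term and collect like powers.

-310129*t^6/2949120 + 3733*t^5/24576 + 4465*t^4/6144 - 63*t^3/128 - 65*t^2/32 + t/4 + 1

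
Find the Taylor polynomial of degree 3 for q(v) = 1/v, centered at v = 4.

Apply the Taylor formula c_k = f^(k)(a)/k!.
[(v - 4)^0] = 1/4;  [(v - 4)^1] = -1/16;  [(v - 4)^2] = 1/64;  [(v - 4)^3] = -1/256.

-(v - 4)^3/256 + (v - 4)^2/64 - (v - 4)/16 + 1/4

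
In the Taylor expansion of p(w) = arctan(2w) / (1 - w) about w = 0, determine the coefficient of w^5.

86/15

Multiply the two series term by term and collect like powers.
p(0) = 0
p′(0) = 2
p′′(0) = 4
p′′′(0) = -4
p^(4)(0) = -16
p^(5)(0) = 688
So c_5 = p^(5)(0)/5! = 86/15.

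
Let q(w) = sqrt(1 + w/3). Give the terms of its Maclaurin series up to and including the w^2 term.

-w^2/72 + w/6 + 1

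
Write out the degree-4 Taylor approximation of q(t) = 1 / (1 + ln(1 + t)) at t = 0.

11*t^4/3 - 7*t^3/3 + 3*t^2/2 - t + 1

Expand as Σ (-1)^k u^k with u equal to the inner function's series.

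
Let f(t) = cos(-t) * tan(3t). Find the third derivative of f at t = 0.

45

Write out both Maclaurin series and multiply, keeping only the needed powers.
From the series, [t^3] f = 15/2; multiply by 3! = 6 to get 45.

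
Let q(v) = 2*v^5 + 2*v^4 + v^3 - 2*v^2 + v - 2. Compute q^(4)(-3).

-672

Apply the Taylor formula c_k = f^(k)(a)/k!.
From the series, [(v + 3)^4] q = -28; multiply by 4! = 24 to get -672.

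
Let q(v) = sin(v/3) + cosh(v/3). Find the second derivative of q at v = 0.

1/9

Add the two expansions coefficient-wise.
From the series, [v^2] q = 1/18; multiply by 2! = 2 to get 1/9.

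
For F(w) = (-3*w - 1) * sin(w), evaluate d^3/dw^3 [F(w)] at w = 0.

1

Distribute the polynomial across the series and collect like powers.
The coefficient of w^3 in the expansion is 1/6, so F′′′(0) = 3! * (1/6) = 1.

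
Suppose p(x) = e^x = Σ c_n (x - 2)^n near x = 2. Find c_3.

e^(2)/6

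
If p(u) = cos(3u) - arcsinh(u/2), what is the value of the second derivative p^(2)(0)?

Add the two expansions coefficient-wise.
The coefficient of u^2 in the expansion is -9/2, so p′′(0) = 2! * (-9/2) = -9.

-9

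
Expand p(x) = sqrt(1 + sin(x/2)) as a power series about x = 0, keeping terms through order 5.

x^5/122880 + x^4/6144 - x^3/384 - x^2/32 + x/4 + 1

Substitute the inner expansion into the outer series and collect powers.
[x^0] = 1;  [x^1] = 1/4;  [x^2] = -1/32;  [x^3] = -1/384;  [x^4] = 1/6144;  [x^5] = 1/122880.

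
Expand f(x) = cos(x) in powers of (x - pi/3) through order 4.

Compute the successive derivatives at the expansion point and divide by k!.

(x - pi/3)^4/48 + sqrt(3)*(x - pi/3)^3/12 - (x - pi/3)^2/4 - sqrt(3)*(x - pi/3)/2 + 1/2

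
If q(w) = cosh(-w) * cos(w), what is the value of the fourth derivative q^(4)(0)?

-4

Take the Cauchy product of the two expansions.
The coefficient of w^4 in the expansion is -1/6, so q^(4)(0) = 4! * (-1/6) = -4.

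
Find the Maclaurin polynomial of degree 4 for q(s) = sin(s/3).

-s^3/162 + s/3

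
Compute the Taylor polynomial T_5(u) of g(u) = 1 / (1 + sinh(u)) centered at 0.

-181*u^5/120 + 4*u^4/3 - 7*u^3/6 + u^2 - u + 1

Use the geometric series for the reciprocal, then substitute.
[u^0] = 1;  [u^1] = -1;  [u^2] = 1;  [u^3] = -7/6;  [u^4] = 4/3;  [u^5] = -181/120.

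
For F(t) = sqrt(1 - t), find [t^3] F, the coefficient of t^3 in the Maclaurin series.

-1/16

Apply the Taylor formula c_k = f^(k)(a)/k!.
F(0) = 1
F′(0) = -1/2
F′′(0) = -1/4
F′′′(0) = -3/8
The Taylor polynomial is Σ F^(k)(0)/k! · t^k.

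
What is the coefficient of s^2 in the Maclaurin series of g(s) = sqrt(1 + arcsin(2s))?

Plug the Maclaurin series of the inner function into that of the outer and collect terms.
g(0) = 1
g′(0) = 1
g′′(0) = -1
Then c_k = g^(k)(0)/k! gives each Taylor coefficient.

-1/2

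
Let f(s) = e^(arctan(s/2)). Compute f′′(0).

1/4

Compose series: expand the inner function first, then feed it into the outer expansion.
From the series, [s^2] f = 1/8; multiply by 2! = 2 to get 1/4.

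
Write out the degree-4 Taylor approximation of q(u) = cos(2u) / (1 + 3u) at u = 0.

Take the Cauchy product of the two expansions.
q(0) = 1
q′(0) = -3
q′′(0) = 14
q′′′(0) = -126
q^(4)(0) = 1528
Then c_k = q^(k)(0)/k! gives each Taylor coefficient.

191*u^4/3 - 21*u^3 + 7*u^2 - 3*u + 1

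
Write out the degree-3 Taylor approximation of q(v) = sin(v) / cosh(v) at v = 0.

-2*v^3/3 + v

Divide the numerator series by the denominator series (power-series long division).
q(0) = 0
q′(0) = 1
q′′(0) = 0
q′′′(0) = -4
The Taylor polynomial is Σ q^(k)(0)/k! · v^k.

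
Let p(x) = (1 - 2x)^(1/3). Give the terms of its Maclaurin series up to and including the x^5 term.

-704*x^5/729 - 160*x^4/243 - 40*x^3/81 - 4*x^2/9 - 2*x/3 + 1

Differentiate repeatedly and evaluate at the center.
[x^0] = 1;  [x^1] = -2/3;  [x^2] = -4/9;  [x^3] = -40/81;  [x^4] = -160/243;  [x^5] = -704/729.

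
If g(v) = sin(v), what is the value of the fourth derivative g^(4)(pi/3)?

sqrt(3)/2

The coefficient of (v - pi/3)^4 in the expansion is sqrt(3)/48, so g^(4)(pi/3) = 4! * (sqrt(3)/48) = sqrt(3)/2.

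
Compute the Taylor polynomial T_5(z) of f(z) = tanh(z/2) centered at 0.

[z^0] = 0;  [z^1] = 1/2;  [z^2] = 0;  [z^3] = -1/24;  [z^4] = 0;  [z^5] = 1/240.

z^5/240 - z^3/24 + z/2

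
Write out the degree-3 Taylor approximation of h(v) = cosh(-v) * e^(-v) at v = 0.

Write out both Maclaurin series and multiply, keeping only the needed powers.
[v^0] = 1;  [v^1] = -1;  [v^2] = 1;  [v^3] = -2/3.

-2*v^3/3 + v^2 - v + 1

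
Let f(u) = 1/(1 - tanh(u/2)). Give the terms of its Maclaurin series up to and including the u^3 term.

Plug the Maclaurin series of the inner function into that of the outer and collect terms.
f(0) = 1
f′(0) = 1/2
f′′(0) = 1/2
f′′′(0) = 1/2
The Taylor polynomial is Σ f^(k)(0)/k! · u^k.

u^3/12 + u^2/4 + u/2 + 1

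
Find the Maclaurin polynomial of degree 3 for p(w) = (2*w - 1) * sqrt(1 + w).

-5*w^3/16 + 9*w^2/8 + 3*w/2 - 1

Multiply each power in the prefactor through the base expansion.
p(0) = -1
p′(0) = 3/2
p′′(0) = 9/4
p′′′(0) = -15/8
The Taylor polynomial is Σ p^(k)(0)/k! · w^k.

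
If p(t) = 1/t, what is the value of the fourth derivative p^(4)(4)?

3/128

Apply the Taylor formula c_k = f^(k)(a)/k!.
The coefficient of (t - 4)^4 in the expansion is 1/1024, so p^(4)(4) = 4! * (1/1024) = 3/128.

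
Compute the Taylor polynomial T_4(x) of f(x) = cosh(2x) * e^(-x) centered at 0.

Expand each factor separately, then convolve coefficients.
f(0) = 1
f′(0) = -1
f′′(0) = 5
f′′′(0) = -13
f^(4)(0) = 41

41*x^4/24 - 13*x^3/6 + 5*x^2/2 - x + 1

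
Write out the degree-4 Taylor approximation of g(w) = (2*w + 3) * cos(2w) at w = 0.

Distribute the polynomial across the series and collect like powers.
g(0) = 3
g′(0) = 2
g′′(0) = -12
g′′′(0) = -24
g^(4)(0) = 48

2*w^4 - 4*w^3 - 6*w^2 + 2*w + 3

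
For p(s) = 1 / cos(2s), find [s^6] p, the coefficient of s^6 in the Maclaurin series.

Write the quotient as an unknown series and match coefficients against numerator = denominator · series.
p(0) = 1
p′(0) = 0
p′′(0) = 4
p′′′(0) = 0
p^(4)(0) = 80
p^(5)(0) = 0
p^(6)(0) = 3904

244/45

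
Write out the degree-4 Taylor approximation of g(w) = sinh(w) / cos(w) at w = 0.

2*w^3/3 + w

Divide the numerator series by the denominator series (power-series long division).
g(0) = 0
g′(0) = 1
g′′(0) = 0
g′′′(0) = 4
g^(4)(0) = 0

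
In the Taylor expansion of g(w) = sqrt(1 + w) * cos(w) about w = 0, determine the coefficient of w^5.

13/768

Expand each factor separately, then convolve coefficients.
g(0) = 1
g′(0) = 1/2
g′′(0) = -5/4
g′′′(0) = -9/8
g^(4)(0) = 25/16
g^(5)(0) = 65/32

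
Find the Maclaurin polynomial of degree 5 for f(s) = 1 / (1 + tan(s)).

-32*s^5/15 + 5*s^4/3 - 4*s^3/3 + s^2 - s + 1

Expand as Σ (-1)^k u^k with u equal to the inner function's series.
f(0) = 1
f′(0) = -1
f′′(0) = 2
f′′′(0) = -8
f^(4)(0) = 40
f^(5)(0) = -256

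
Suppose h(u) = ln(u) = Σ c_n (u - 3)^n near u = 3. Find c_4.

-1/324

[(u - 3)^0] = ln(3);  [(u - 3)^1] = 1/3;  [(u - 3)^2] = -1/18;  [(u - 3)^3] = 1/81;  [(u - 3)^4] = -1/324.
So c_4 = h^(4)(3)/4! = -1/324.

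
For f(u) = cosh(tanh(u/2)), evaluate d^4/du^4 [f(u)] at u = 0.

Let u equal the inner series; expand the outer function in u and truncate.
The coefficient of u^4 in the expansion is -7/384, so f^(4)(0) = 4! * (-7/384) = -7/16.

-7/16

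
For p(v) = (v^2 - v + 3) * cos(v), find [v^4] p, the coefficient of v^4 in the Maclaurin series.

-3/8

Distribute the polynomial across the series and collect like powers.
So c_4 = p^(4)(0)/4! = -3/8.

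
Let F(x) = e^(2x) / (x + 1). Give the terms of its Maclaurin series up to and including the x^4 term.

Use 1/(1 - r) = Σ r^k on the denominator, then take the Cauchy product.
F(0) = 1
F′(0) = 1
F′′(0) = 2
F′′′(0) = 2
F^(4)(0) = 8
The Taylor polynomial is Σ F^(k)(0)/k! · x^k.

x^4/3 + x^3/3 + x^2 + x + 1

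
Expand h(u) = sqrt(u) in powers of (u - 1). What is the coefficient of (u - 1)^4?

[(u - 1)^0] = 1;  [(u - 1)^1] = 1/2;  [(u - 1)^2] = -1/8;  [(u - 1)^3] = 1/16;  [(u - 1)^4] = -5/128.
So c_4 = h^(4)(1)/4! = -5/128.

-5/128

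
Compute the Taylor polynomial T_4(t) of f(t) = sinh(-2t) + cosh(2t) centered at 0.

Expand each term separately and add.

2*t^4/3 - 4*t^3/3 + 2*t^2 - 2*t + 1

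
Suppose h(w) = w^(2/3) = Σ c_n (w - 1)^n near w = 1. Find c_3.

4/81

h(1) = 1
h′(1) = 2/3
h′′(1) = -2/9
h′′′(1) = 8/27
Then c_k = h^(k)(1)/k! gives each Taylor coefficient.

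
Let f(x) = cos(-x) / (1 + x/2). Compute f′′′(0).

Expand each factor separately, then convolve coefficients.
From the series, [x^3] f = 1/8; multiply by 3! = 6 to get 3/4.

3/4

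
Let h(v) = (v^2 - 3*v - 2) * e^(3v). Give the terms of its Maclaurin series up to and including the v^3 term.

-39*v^3/2 - 17*v^2 - 9*v - 2

Multiply each power in the prefactor through the base expansion.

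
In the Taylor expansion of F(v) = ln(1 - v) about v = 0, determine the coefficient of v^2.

F(0) = 0
F′(0) = -1
F′′(0) = -1
So c_2 = F′′(0)/2! = -1/2.

-1/2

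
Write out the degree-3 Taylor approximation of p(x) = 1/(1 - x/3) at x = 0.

x^3/27 + x^2/9 + x/3 + 1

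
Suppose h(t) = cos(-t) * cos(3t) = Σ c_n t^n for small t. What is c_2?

Multiply the two series term by term and collect like powers.
[t^0] = 1;  [t^1] = 0;  [t^2] = -5.

-5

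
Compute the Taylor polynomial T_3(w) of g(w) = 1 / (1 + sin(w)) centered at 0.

Expand as Σ (-1)^k u^k with u equal to the inner function's series.
g(0) = 1
g′(0) = -1
g′′(0) = 2
g′′′(0) = -5

-5*w^3/6 + w^2 - w + 1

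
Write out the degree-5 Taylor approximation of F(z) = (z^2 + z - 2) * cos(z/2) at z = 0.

Distribute the polynomial across the series and collect like powers.
F(0) = -2
F′(0) = 1
F′′(0) = 5/2
F′′′(0) = -3/4
F^(4)(0) = -25/8
F^(5)(0) = 5/16

z^5/384 - 25*z^4/192 - z^3/8 + 5*z^2/4 + z - 2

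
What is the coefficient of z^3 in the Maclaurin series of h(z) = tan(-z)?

-1/3

Use the known series and substitute for the argument.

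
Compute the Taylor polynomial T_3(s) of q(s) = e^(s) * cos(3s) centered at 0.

-13*s^3/3 - 4*s^2 + s + 1

Take the Cauchy product of the two expansions.
q(0) = 1
q′(0) = 1
q′′(0) = -8
q′′′(0) = -26
The Taylor polynomial is Σ q^(k)(0)/k! · s^k.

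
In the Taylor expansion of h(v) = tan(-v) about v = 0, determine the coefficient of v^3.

h(0) = 0
h′(0) = -1
h′′(0) = 0
h′′′(0) = -2
So c_3 = h′′′(0)/3! = -1/3.

-1/3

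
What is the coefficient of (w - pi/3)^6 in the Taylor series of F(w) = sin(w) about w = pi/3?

-sqrt(3)/1440

F(pi/3) = sqrt(3)/2
F′(pi/3) = 1/2
F′′(pi/3) = -sqrt(3)/2
F′′′(pi/3) = -1/2
F^(4)(pi/3) = sqrt(3)/2
F^(5)(pi/3) = 1/2
F^(6)(pi/3) = -sqrt(3)/2
So c_6 = F^(6)(pi/3)/6! = -sqrt(3)/1440.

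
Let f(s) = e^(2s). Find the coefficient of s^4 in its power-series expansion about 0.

[s^0] = 1;  [s^1] = 2;  [s^2] = 2;  [s^3] = 4/3;  [s^4] = 2/3.

2/3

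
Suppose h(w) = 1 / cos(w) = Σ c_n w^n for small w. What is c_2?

Write the quotient as an unknown series and match coefficients against numerator = denominator · series.

1/2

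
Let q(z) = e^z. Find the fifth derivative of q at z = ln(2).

2

Differentiate repeatedly and evaluate at the center.
From the series, [(z - ln(2))^5] q = 1/60; multiply by 5! = 120 to get 2.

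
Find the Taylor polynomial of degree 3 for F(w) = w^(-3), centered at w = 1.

F(1) = 1
F′(1) = -3
F′′(1) = 12
F′′′(1) = -60
The Taylor polynomial is Σ F^(k)(1)/k! · (w - 1)^k.

-10*(w - 1)^3 + 6*(w - 1)^2 - 3*(w - 1) + 1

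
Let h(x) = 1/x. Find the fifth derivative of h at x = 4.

Use the known series and substitute for the argument.
From the series, [(x - 4)^5] h = -1/4096; multiply by 5! = 120 to get -15/512.

-15/512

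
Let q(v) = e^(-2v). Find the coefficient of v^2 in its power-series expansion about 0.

2

Differentiate repeatedly and evaluate at the center.
So c_2 = q′′(0)/2! = 2.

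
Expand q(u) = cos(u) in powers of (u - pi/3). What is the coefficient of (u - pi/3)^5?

Apply the Taylor formula c_k = f^(k)(a)/k!.
[(u - pi/3)^0] = 1/2;  [(u - pi/3)^1] = -sqrt(3)/2;  [(u - pi/3)^2] = -1/4;  [(u - pi/3)^3] = sqrt(3)/12;  [(u - pi/3)^4] = 1/48;  [(u - pi/3)^5] = -sqrt(3)/240.

-sqrt(3)/240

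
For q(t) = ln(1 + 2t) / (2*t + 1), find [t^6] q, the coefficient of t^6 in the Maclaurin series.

Expand 1/(denominator) as a geometric series and multiply by the numerator's series.

-784/5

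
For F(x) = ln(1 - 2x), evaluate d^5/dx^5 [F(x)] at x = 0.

Differentiate repeatedly and evaluate at the center.
From the series, [x^5] F = -32/5; multiply by 5! = 120 to get -768.

-768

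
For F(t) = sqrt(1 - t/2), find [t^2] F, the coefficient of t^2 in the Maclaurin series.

F(0) = 1
F′(0) = -1/4
F′′(0) = -1/16

-1/32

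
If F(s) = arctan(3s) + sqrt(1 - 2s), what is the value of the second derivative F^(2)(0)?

Expand each term separately and add.
From the series, [s^2] F = -1/2; multiply by 2! = 2 to get -1.

-1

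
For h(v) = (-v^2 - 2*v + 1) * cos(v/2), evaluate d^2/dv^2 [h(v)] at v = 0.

Distribute the polynomial across the series and collect like powers.
From the series, [v^2] h = -9/8; multiply by 2! = 2 to get -9/4.

-9/4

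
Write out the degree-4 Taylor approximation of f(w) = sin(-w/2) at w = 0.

Differentiate repeatedly and evaluate at the center.
[w^0] = 0;  [w^1] = -1/2;  [w^2] = 0;  [w^3] = 1/48;  [w^4] = 0.

w^3/48 - w/2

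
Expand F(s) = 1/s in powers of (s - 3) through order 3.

Compute the successive derivatives at the expansion point and divide by k!.
[(s - 3)^0] = 1/3;  [(s - 3)^1] = -1/9;  [(s - 3)^2] = 1/27;  [(s - 3)^3] = -1/81.

-(s - 3)^3/81 + (s - 3)^2/27 - (s - 3)/9 + 1/3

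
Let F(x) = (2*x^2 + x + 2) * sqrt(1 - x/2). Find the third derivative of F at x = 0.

-105/32

Multiply each power in the prefactor through the base expansion.
The coefficient of x^3 in the expansion is -35/64, so F′′′(0) = 3! * (-35/64) = -105/32.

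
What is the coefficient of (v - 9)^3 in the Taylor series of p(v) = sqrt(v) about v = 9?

1/3888

Apply the Taylor formula c_k = f^(k)(a)/k!.
p(9) = 3
p′(9) = 1/6
p′′(9) = -1/108
p′′′(9) = 1/648
The Taylor polynomial is Σ p^(k)(9)/k! · (v - 9)^k.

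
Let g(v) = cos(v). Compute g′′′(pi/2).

1

From the series, [(v - pi/2)^3] g = 1/6; multiply by 3! = 6 to get 1.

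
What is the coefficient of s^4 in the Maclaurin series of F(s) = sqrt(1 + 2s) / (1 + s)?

-13/8

Take the Cauchy product of the two expansions.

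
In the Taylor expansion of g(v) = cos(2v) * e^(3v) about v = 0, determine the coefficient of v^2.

Expand each factor separately, then convolve coefficients.
g(0) = 1
g′(0) = 3
g′′(0) = 5

5/2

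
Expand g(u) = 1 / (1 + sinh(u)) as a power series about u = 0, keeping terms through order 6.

Use the geometric series for the reciprocal, then substitute.

77*u^6/45 - 181*u^5/120 + 4*u^4/3 - 7*u^3/6 + u^2 - u + 1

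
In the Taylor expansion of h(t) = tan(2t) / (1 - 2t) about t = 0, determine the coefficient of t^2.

4

Expand each factor separately, then convolve coefficients.
h(0) = 0
h′(0) = 2
h′′(0) = 8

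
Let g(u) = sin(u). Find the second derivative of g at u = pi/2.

The coefficient of (u - pi/2)^2 in the expansion is -1/2, so g′′(pi/2) = 2! * (-1/2) = -1.

-1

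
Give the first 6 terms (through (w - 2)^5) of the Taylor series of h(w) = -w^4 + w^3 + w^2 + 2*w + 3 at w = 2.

-(w - 2)^4 - 7*(w - 2)^3 - 17*(w - 2)^2 - 14*(w - 2) + 3

h(2) = 3
h′(2) = -14
h′′(2) = -34
h′′′(2) = -42
h^(4)(2) = -24
h^(5)(2) = 0
Then c_k = h^(k)(2)/k! gives each Taylor coefficient.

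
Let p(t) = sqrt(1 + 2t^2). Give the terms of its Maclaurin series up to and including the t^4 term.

-t^4/2 + t^2 + 1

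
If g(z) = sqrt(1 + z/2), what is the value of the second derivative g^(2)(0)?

The coefficient of z^2 in the expansion is -1/32, so g′′(0) = 2! * (-1/32) = -1/16.

-1/16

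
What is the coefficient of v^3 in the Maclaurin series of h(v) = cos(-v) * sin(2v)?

-7/3

Multiply the two series term by term and collect like powers.
So c_3 = h′′′(0)/3! = -7/3.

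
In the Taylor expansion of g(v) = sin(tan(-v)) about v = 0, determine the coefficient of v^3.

-1/6

Compose series: expand the inner function first, then feed it into the outer expansion.
g(0) = 0
g′(0) = -1
g′′(0) = 0
g′′′(0) = -1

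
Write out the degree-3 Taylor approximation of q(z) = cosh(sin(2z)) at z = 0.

2*z^2 + 1

Plug the Maclaurin series of the inner function into that of the outer and collect terms.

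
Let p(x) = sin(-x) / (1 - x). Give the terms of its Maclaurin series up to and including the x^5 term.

-101*x^5/120 - 5*x^4/6 - 5*x^3/6 - x^2 - x

Expand 1/(denominator) as a geometric series and multiply by the numerator's series.
[x^0] = 0;  [x^1] = -1;  [x^2] = -1;  [x^3] = -5/6;  [x^4] = -5/6;  [x^5] = -101/120.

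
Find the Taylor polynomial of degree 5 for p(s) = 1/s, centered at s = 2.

p(2) = 1/2
p′(2) = -1/4
p′′(2) = 1/4
p′′′(2) = -3/8
p^(4)(2) = 3/4
p^(5)(2) = -15/8

-(s - 2)^5/64 + (s - 2)^4/32 - (s - 2)^3/16 + (s - 2)^2/8 - (s - 2)/4 + 1/2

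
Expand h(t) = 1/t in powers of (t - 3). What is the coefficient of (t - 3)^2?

1/27

Apply the Taylor formula c_k = f^(k)(a)/k!.
h(3) = 1/3
h′(3) = -1/9
h′′(3) = 2/27
So c_2 = h′′(3)/2! = 1/27.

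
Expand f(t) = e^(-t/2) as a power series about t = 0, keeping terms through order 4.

Use the known series and substitute for the argument.
f(0) = 1
f′(0) = -1/2
f′′(0) = 1/4
f′′′(0) = -1/8
f^(4)(0) = 1/16
The Taylor polynomial is Σ f^(k)(0)/k! · t^k.

t^4/384 - t^3/48 + t^2/8 - t/2 + 1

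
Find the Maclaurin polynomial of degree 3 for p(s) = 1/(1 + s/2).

[s^0] = 1;  [s^1] = -1/2;  [s^2] = 1/4;  [s^3] = -1/8.

-s^3/8 + s^2/4 - s/2 + 1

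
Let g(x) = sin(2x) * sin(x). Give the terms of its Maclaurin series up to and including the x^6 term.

91*x^6/180 - 5*x^4/3 + 2*x^2

Take the Cauchy product of the two expansions.
[x^0] = 0;  [x^1] = 0;  [x^2] = 2;  [x^3] = 0;  [x^4] = -5/3;  [x^5] = 0;  [x^6] = 91/180.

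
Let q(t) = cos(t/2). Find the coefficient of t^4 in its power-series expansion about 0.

1/384

q(0) = 1
q′(0) = 0
q′′(0) = -1/4
q′′′(0) = 0
q^(4)(0) = 1/16
Then c_k = q^(k)(0)/k! gives each Taylor coefficient.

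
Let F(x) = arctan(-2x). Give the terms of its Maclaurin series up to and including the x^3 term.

8*x^3/3 - 2*x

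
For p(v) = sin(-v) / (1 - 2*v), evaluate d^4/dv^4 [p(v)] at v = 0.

-184

Expand 1/(denominator) as a geometric series and multiply by the numerator's series.
The coefficient of v^4 in the expansion is -23/3, so p^(4)(0) = 4! * (-23/3) = -184.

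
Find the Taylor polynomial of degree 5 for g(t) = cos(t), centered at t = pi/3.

-sqrt(3)*(t - pi/3)^5/240 + (t - pi/3)^4/48 + sqrt(3)*(t - pi/3)^3/12 - (t - pi/3)^2/4 - sqrt(3)*(t - pi/3)/2 + 1/2

Apply the Taylor formula c_k = f^(k)(a)/k!.
g(pi/3) = 1/2
g′(pi/3) = -sqrt(3)/2
g′′(pi/3) = -1/2
g′′′(pi/3) = sqrt(3)/2
g^(4)(pi/3) = 1/2
g^(5)(pi/3) = -sqrt(3)/2
The Taylor polynomial is Σ g^(k)(pi/3)/k! · (t - pi/3)^k.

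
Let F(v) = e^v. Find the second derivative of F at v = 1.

Compute the successive derivatives at the expansion point and divide by k!.
From the series, [(v - 1)^2] F = e/2; multiply by 2! = 2 to get e.

e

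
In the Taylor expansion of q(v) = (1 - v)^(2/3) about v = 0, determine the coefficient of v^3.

-4/81

[v^0] = 1;  [v^1] = -2/3;  [v^2] = -1/9;  [v^3] = -4/81.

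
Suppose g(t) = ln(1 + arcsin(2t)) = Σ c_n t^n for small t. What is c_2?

Substitute the inner expansion into the outer series and collect powers.

-2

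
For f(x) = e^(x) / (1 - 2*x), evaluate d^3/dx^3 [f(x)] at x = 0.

79

Use 1/(1 - r) = Σ r^k on the denominator, then take the Cauchy product.
From the series, [x^3] f = 79/6; multiply by 3! = 6 to get 79.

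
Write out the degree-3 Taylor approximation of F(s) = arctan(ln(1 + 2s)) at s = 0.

-2*s^2 + 2*s

Substitute the inner expansion into the outer series and collect powers.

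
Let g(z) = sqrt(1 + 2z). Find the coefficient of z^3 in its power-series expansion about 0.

Compute the successive derivatives at the expansion point and divide by k!.
So c_3 = g′′′(0)/3! = 1/2.

1/2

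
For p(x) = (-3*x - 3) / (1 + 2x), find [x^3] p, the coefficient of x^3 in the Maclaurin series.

Shift and add copies of the series according to the polynomial's terms.

12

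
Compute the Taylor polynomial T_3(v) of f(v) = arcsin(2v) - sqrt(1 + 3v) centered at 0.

-17*v^3/48 + 9*v^2/8 + v/2 - 1

Add the two expansions coefficient-wise.
f(0) = -1
f′(0) = 1/2
f′′(0) = 9/4
f′′′(0) = -17/8
Then c_k = f^(k)(0)/k! gives each Taylor coefficient.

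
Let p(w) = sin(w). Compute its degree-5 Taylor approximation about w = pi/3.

(w - pi/3)^5/240 + sqrt(3)*(w - pi/3)^4/48 - (w - pi/3)^3/12 - sqrt(3)*(w - pi/3)^2/4 + (w - pi/3)/2 + sqrt(3)/2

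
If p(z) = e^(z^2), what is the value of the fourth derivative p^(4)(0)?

12

From the series, [z^4] p = 1/2; multiply by 4! = 24 to get 12.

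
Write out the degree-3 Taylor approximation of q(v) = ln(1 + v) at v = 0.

v^3/3 - v^2/2 + v

q(0) = 0
q′(0) = 1
q′′(0) = -1
q′′′(0) = 2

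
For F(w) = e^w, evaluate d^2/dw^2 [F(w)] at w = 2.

From the series, [(w - 2)^2] F = e^(2)/2; multiply by 2! = 2 to get e^(2).

e^(2)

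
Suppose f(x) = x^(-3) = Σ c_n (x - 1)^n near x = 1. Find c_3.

[(x - 1)^0] = 1;  [(x - 1)^1] = -3;  [(x - 1)^2] = 6;  [(x - 1)^3] = -10.
So c_3 = f′′′(1)/3! = -10.

-10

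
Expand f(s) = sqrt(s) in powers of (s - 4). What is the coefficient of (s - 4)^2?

f(4) = 2
f′(4) = 1/4
f′′(4) = -1/32
Then c_k = f^(k)(4)/k! gives each Taylor coefficient.

-1/64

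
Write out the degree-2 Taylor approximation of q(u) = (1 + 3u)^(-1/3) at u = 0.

Apply the Taylor formula c_k = f^(k)(a)/k!.

2*u^2 - u + 1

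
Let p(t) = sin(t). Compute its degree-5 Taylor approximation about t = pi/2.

(t - pi/2)^4/24 - (t - pi/2)^2/2 + 1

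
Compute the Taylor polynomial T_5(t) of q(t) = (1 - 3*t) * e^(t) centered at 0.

-7*t^5/60 - 11*t^4/24 - 4*t^3/3 - 5*t^2/2 - 2*t + 1

Shift and add copies of the series according to the polynomial's terms.
q(0) = 1
q′(0) = -2
q′′(0) = -5
q′′′(0) = -8
q^(4)(0) = -11
q^(5)(0) = -14
Dividing each by k! gives the coefficients c_0, ..., c_5.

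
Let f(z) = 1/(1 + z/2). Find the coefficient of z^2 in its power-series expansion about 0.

[z^0] = 1;  [z^1] = -1/2;  [z^2] = 1/4.
So c_2 = f′′(0)/2! = 1/4.

1/4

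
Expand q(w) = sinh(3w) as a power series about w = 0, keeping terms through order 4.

9*w^3/2 + 3*w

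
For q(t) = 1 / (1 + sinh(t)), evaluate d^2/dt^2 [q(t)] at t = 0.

2

Write 1/(1+u) = 1 - u + u^2 - u^3 + ... and substitute the series for u.
The coefficient of t^2 in the expansion is 1, so q′′(0) = 2! * (1) = 2.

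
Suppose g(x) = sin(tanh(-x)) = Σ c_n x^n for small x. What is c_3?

1/2

Substitute the inner expansion into the outer series and collect powers.
g(0) = 0
g′(0) = -1
g′′(0) = 0
g′′′(0) = 3
Dividing each by k! gives the coefficients c_0, ..., c_3.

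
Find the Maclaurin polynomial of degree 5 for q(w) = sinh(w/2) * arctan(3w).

-71*w^4/16 + 3*w^2/2

Multiply the two series term by term and collect like powers.
[w^0] = 0;  [w^1] = 0;  [w^2] = 3/2;  [w^3] = 0;  [w^4] = -71/16;  [w^5] = 0.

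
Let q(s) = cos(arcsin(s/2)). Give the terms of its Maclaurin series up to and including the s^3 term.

1 - s^2/8

Compose series: expand the inner function first, then feed it into the outer expansion.
[s^0] = 1;  [s^1] = 0;  [s^2] = -1/8;  [s^3] = 0.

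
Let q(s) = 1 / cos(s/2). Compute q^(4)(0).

5/16

Write the quotient as an unknown series and match coefficients against numerator = denominator · series.
The coefficient of s^4 in the expansion is 5/384, so q^(4)(0) = 4! * (5/384) = 5/16.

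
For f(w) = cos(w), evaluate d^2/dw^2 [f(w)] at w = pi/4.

Differentiate repeatedly and evaluate at the center.
The coefficient of (w - pi/4)^2 in the expansion is -sqrt(2)/4, so f′′(pi/4) = 2! * (-sqrt(2)/4) = -sqrt(2)/2.

-sqrt(2)/2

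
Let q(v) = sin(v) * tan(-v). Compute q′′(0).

Multiply the two series term by term and collect like powers.
The coefficient of v^2 in the expansion is -1, so q′′(0) = 2! * (-1) = -2.

-2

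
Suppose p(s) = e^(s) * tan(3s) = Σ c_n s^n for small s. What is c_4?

19/2

Expand each factor separately, then convolve coefficients.
p(0) = 0
p′(0) = 3
p′′(0) = 6
p′′′(0) = 63
p^(4)(0) = 228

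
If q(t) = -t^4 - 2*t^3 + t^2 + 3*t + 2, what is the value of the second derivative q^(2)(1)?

The coefficient of (t - 1)^2 in the expansion is -11, so q′′(1) = 2! * (-11) = -22.

-22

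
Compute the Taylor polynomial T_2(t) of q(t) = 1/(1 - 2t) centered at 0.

4*t^2 + 2*t + 1

[t^0] = 1;  [t^1] = 2;  [t^2] = 4.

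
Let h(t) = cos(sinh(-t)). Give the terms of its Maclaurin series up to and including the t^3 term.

1 - t^2/2

Let u equal the inner series; expand the outer function in u and truncate.
[t^0] = 1;  [t^1] = 0;  [t^2] = -1/2;  [t^3] = 0.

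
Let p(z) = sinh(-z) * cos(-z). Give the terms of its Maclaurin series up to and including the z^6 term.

Take the Cauchy product of the two expansions.

z^5/30 + z^3/3 - z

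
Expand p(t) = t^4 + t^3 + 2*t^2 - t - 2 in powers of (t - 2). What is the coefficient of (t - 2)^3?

p(2) = 28
p′(2) = 51
p′′(2) = 64
p′′′(2) = 54
Dividing each by k! gives the coefficients c_0, ..., c_3.

9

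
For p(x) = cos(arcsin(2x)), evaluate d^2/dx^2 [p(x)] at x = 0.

Compose series: expand the inner function first, then feed it into the outer expansion.
The coefficient of x^2 in the expansion is -2, so p′′(0) = 2! * (-2) = -4.

-4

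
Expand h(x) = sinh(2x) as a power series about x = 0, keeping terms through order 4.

4*x^3/3 + 2*x

h(0) = 0
h′(0) = 2
h′′(0) = 0
h′′′(0) = 8
h^(4)(0) = 0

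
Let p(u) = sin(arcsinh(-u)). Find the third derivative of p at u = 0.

Compose series: expand the inner function first, then feed it into the outer expansion.
The coefficient of u^3 in the expansion is 1/3, so p′′′(0) = 3! * (1/3) = 2.

2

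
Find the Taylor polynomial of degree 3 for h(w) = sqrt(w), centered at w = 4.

h(4) = 2
h′(4) = 1/4
h′′(4) = -1/32
h′′′(4) = 3/256

(w - 4)^3/512 - (w - 4)^2/64 + (w - 4)/4 + 2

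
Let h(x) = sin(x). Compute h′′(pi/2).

-1

The coefficient of (x - pi/2)^2 in the expansion is -1/2, so h′′(pi/2) = 2! * (-1/2) = -1.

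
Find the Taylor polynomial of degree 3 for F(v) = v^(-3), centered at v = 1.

-10*(v - 1)^3 + 6*(v - 1)^2 - 3*(v - 1) + 1

[(v - 1)^0] = 1;  [(v - 1)^1] = -3;  [(v - 1)^2] = 6;  [(v - 1)^3] = -10.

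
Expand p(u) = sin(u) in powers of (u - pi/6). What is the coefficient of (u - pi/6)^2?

p(pi/6) = 1/2
p′(pi/6) = sqrt(3)/2
p′′(pi/6) = -1/2
So c_2 = p′′(pi/6)/2! = -1/4.

-1/4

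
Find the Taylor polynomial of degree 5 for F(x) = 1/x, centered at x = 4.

-(x - 4)^5/4096 + (x - 4)^4/1024 - (x - 4)^3/256 + (x - 4)^2/64 - (x - 4)/16 + 1/4

F(4) = 1/4
F′(4) = -1/16
F′′(4) = 1/32
F′′′(4) = -3/128
F^(4)(4) = 3/128
F^(5)(4) = -15/512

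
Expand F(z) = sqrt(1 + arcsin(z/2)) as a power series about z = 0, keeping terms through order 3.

7*z^3/384 - z^2/32 + z/4 + 1

Compose series: expand the inner function first, then feed it into the outer expansion.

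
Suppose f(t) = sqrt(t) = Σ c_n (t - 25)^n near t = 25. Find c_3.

1/50000

Apply the Taylor formula c_k = f^(k)(a)/k!.
f(25) = 5
f′(25) = 1/10
f′′(25) = -1/500
f′′′(25) = 3/25000
So c_3 = f′′′(25)/3! = 1/50000.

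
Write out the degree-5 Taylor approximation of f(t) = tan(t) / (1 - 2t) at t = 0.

Multiply the two series term by term and collect like powers.
f(0) = 0
f′(0) = 1
f′′(0) = 4
f′′′(0) = 26
f^(4)(0) = 208
f^(5)(0) = 2096
Dividing each by k! gives the coefficients c_0, ..., c_5.

262*t^5/15 + 26*t^4/3 + 13*t^3/3 + 2*t^2 + t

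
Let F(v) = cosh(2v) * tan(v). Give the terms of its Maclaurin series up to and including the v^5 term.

Expand each factor separately, then convolve coefficients.
F(0) = 0
F′(0) = 1
F′′(0) = 0
F′′′(0) = 14
F^(4)(0) = 0
F^(5)(0) = 176

22*v^5/15 + 7*v^3/3 + v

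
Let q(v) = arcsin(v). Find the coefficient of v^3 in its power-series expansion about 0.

1/6

Use the known series and substitute for the argument.
q(0) = 0
q′(0) = 1
q′′(0) = 0
q′′′(0) = 1
So c_3 = q′′′(0)/3! = 1/6.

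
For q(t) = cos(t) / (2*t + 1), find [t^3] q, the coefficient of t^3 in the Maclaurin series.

-7

Multiply the numerator's expansion by the denominator's geometric series.
q(0) = 1
q′(0) = -2
q′′(0) = 7
q′′′(0) = -42
So c_3 = q′′′(0)/3! = -7.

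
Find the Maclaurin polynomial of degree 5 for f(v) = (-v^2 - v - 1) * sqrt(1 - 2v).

2*v^5 + 13*v^4/8 + 2*v^3 + v^2/2 - 1

Multiply each power in the prefactor through the base expansion.
f(0) = -1
f′(0) = 0
f′′(0) = 1
f′′′(0) = 12
f^(4)(0) = 39
f^(5)(0) = 240
Then c_k = f^(k)(0)/k! gives each Taylor coefficient.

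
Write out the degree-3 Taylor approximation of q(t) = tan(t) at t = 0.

t^3/3 + t

[t^0] = 0;  [t^1] = 1;  [t^2] = 0;  [t^3] = 1/3.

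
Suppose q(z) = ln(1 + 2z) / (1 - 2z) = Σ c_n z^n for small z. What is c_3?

Take the Cauchy product of the two expansions.
q(0) = 0
q′(0) = 2
q′′(0) = 4
q′′′(0) = 40

20/3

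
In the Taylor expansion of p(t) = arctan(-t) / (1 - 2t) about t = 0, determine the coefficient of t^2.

-2

Write out both Maclaurin series and multiply, keeping only the needed powers.
p(0) = 0
p′(0) = -1
p′′(0) = -4
So c_2 = p′′(0)/2! = -2.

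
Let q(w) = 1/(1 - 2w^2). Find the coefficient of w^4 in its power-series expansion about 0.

Compute the successive derivatives at the expansion point and divide by k!.

4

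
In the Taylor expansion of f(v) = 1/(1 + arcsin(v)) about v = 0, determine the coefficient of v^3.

Substitute the inner expansion into the outer series and collect powers.
f(0) = 1
f′(0) = -1
f′′(0) = 2
f′′′(0) = -7
So c_3 = f′′′(0)/3! = -7/6.

-7/6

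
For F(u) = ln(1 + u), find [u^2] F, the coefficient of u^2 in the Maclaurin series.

-1/2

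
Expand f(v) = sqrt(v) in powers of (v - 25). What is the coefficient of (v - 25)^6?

-21/50000000000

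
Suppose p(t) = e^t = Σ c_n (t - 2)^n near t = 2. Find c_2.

e^(2)/2

p(2) = e^(2)
p′(2) = e^(2)
p′′(2) = e^(2)
Then c_k = p^(k)(2)/k! gives each Taylor coefficient.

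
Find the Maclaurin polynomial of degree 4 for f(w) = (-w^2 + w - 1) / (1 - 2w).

Distribute the polynomial across the series and collect like powers.
f(0) = -1
f′(0) = -1
f′′(0) = -6
f′′′(0) = -36
f^(4)(0) = -288

-12*w^4 - 6*w^3 - 3*w^2 - w - 1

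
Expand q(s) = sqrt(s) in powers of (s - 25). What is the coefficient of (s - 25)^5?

[(s - 25)^0] = 5;  [(s - 25)^1] = 1/10;  [(s - 25)^2] = -1/1000;  [(s - 25)^3] = 1/50000;  [(s - 25)^4] = -1/2000000;  [(s - 25)^5] = 7/500000000.
So c_5 = q^(5)(25)/5! = 7/500000000.

7/500000000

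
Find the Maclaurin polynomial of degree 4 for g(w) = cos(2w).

2*w^4/3 - 2*w^2 + 1

g(0) = 1
g′(0) = 0
g′′(0) = -4
g′′′(0) = 0
g^(4)(0) = 16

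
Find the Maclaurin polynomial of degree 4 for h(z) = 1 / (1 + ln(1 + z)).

Use the geometric series for the reciprocal, then substitute.
h(0) = 1
h′(0) = -1
h′′(0) = 3
h′′′(0) = -14
h^(4)(0) = 88

11*z^4/3 - 7*z^3/3 + 3*z^2/2 - z + 1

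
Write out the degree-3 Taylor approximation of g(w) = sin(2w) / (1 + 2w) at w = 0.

20*w^3/3 - 4*w^2 + 2*w

Take the Cauchy product of the two expansions.
[w^0] = 0;  [w^1] = 2;  [w^2] = -4;  [w^3] = 20/3.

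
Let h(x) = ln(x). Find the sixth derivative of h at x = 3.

-40/243

From the series, [(x - 3)^6] h = -1/4374; multiply by 6! = 720 to get -40/243.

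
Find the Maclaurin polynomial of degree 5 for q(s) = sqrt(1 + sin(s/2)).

s^5/122880 + s^4/6144 - s^3/384 - s^2/32 + s/4 + 1

Compose series: expand the inner function first, then feed it into the outer expansion.
[s^0] = 1;  [s^1] = 1/4;  [s^2] = -1/32;  [s^3] = -1/384;  [s^4] = 1/6144;  [s^5] = 1/122880.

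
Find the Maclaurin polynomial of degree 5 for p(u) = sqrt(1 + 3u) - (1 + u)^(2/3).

1236445*u^5/186624 - 97519*u^4/31104 + 2123*u^3/1296 - 73*u^2/72 + 5*u/6

Expand each term separately and add.
[u^0] = 0;  [u^1] = 5/6;  [u^2] = -73/72;  [u^3] = 2123/1296;  [u^4] = -97519/31104;  [u^5] = 1236445/186624.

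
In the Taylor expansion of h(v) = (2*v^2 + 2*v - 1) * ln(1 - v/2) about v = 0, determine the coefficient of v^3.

Shift and add copies of the series according to the polynomial's terms.
h(0) = 0
h′(0) = 1/2
h′′(0) = -7/4
h′′′(0) = -29/4
Then c_k = h^(k)(0)/k! gives each Taylor coefficient.

-29/24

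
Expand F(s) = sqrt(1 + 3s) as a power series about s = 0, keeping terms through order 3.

F(0) = 1
F′(0) = 3/2
F′′(0) = -9/4
F′′′(0) = 81/8

27*s^3/16 - 9*s^2/8 + 3*s/2 + 1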